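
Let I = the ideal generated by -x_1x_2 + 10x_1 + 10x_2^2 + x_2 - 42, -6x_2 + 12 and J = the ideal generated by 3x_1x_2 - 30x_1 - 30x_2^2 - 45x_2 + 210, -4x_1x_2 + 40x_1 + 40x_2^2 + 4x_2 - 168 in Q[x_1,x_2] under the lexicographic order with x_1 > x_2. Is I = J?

Yes, the ideals are equal.

Two ideals are equal iff their reduced Gröbner bases coincide (the reduced basis is unique for a fixed ordering).
Buchberger on the first generating set:
f_1 = -x_1x_2 + 10x_1 + 10x_2^2 + x_2 - 42, LT = x_1x_2.
f_2 = -6x_2 + 12, LT = x_2.

S(f_1,f_2): lcm = x_1x_2. S = -8x_1 - 10x_2^2 - x_2 + 42.
  leading term x_1: no divisor's leading term divides it; move -8x_1 to the remainder.
  leading term x_2^2: subtract (5/3x_2)·f_2 from -10x_2^2 - x_2 + 42 → -21x_2 + 42
  leading term x_2: subtract (7/2)·f_2 from -21x_2 + 42 → 0
  remainder -8x_1 ≠ 0; add g_3 = -8x_1 to the basis.

S(f_1,g_3): lcm = x_1x_2. S = -10x_1 - 10x_2^2 - x_2 + 42.
  leading term x_1: subtract (5/4)·g_3 from -10x_1 - 10x_2^2 - x_2 + 42 → -10x_2^2 - x_2 + 42
  leading term x_2^2: subtract (5/3x_2)·f_2 from -10x_2^2 - x_2 + 42 → -21x_2 + 42
  leading term x_2: subtract (7/2)·f_2 from -21x_2 + 42 → 0
  remainder 0.

S(f_2,g_3): leading monomials are coprime, so the S-polynomial reduces to 0 (Buchberger's first criterion).
Every S-polynomial of the final basis reduces to 0, so we have a Gröbner basis.
Inter-reduce: drop elements whose leading term is divisible by another's, tail-reduce, and make monic.
Reduced Gröbner basis: {x_1, x_2 - 2}.

Buchberger on the second generating set:
h_1 = 3x_1x_2 - 30x_1 - 30x_2^2 - 45x_2 + 210, LT = x_1x_2.
h_2 = -4x_1x_2 + 40x_1 + 40x_2^2 + 4x_2 - 168, LT = x_1x_2.

S(h_1,h_2): lcm = x_1x_2. S = -14x_2 + 28.
  leading term x_2: no divisor's leading term divides it; move -14x_2 to the remainder.
  leading term 1: no divisor's leading term divides it; move 28 to the remainder.
  remainder -14x_2 + 28 ≠ 0; add k_3 = -14x_2 + 28 to the basis.

S(h_1,k_3): lcm = x_1x_2. S = -8x_1 - 10x_2^2 - 15x_2 + 70.
  leading term x_1: no divisor's leading term divides it; move -8x_1 to the remainder.
  leading term x_2^2: subtract (5/7x_2)·k_3 from -10x_2^2 - 15x_2 + 70 → -35x_2 + 70
  leading term x_2: subtract (5/2)·k_3 from -35x_2 + 70 → 0
  remainder -8x_1 ≠ 0; add k_4 = -8x_1 to the basis.

S(h_2,k_3): lcm = x_1x_2. S = -8x_1 - 10x_2^2 - x_2 + 42.
  leading term x_1: subtract (1)·k_4 from -8x_1 - 10x_2^2 - x_2 + 42 → -10x_2^2 - x_2 + 42
  leading term x_2^2: subtract (5/7x_2)·k_3 from -10x_2^2 - x_2 + 42 → -21x_2 + 42
  leading term x_2: subtract (3/2)·k_3 from -21x_2 + 42 → 0
  remainder 0.

S(h_1,k_4): lcm = x_1x_2. S = -10x_1 - 10x_2^2 - 15x_2 + 70.
  leading term x_1: subtract (5/4)·k_4 from -10x_1 - 10x_2^2 - 15x_2 + 70 → -10x_2^2 - 15x_2 + 70
  leading term x_2^2: subtract (5/7x_2)·k_3 from -10x_2^2 - 15x_2 + 70 → -35x_2 + 70
  leading term x_2: subtract (5/2)·k_3 from -35x_2 + 70 → 0
  remainder 0.

S(h_2,k_4): lcm = x_1x_2. S = -10x_1 - 10x_2^2 - x_2 + 42.
  leading term x_1: subtract (5/4)·k_4 from -10x_1 - 10x_2^2 - x_2 + 42 → -10x_2^2 - x_2 + 42
  leading term x_2^2: subtract (5/7x_2)·k_3 from -10x_2^2 - x_2 + 42 → -21x_2 + 42
  leading term x_2: subtract (3/2)·k_3 from -21x_2 + 42 → 0
  remainder 0.

S(k_3,k_4): leading monomials are coprime, so the S-polynomial reduces to 0 (Buchberger's first criterion).
Every S-polynomial of the final basis reduces to 0, so we have a Gröbner basis.
Inter-reduce: drop elements whose leading term is divisible by another's, tail-reduce, and make monic.
Reduced Gröbner basis: {x_1, x_2 - 2}.

Same reduced basis, so the two generating sets span the same ideal.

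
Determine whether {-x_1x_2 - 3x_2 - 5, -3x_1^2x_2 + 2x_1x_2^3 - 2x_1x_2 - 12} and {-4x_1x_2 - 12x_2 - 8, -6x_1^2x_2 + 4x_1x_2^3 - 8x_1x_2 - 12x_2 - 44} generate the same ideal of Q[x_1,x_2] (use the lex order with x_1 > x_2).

Equality of ideals is decidable: compute both reduced Gröbner bases (unique for the ordering) and check whether they agree.
Buchberger on the first generating set:
f_1 = -x_1x_2 - 3x_2 - 5, LT = x_1x_2.
f_2 = -3x_1^2x_2 + 2x_1x_2^3 - 2x_1x_2 - 12, LT = x_1^2x_2.

S(f_1,f_2): lcm = x_1^2x_2. S = 2/3x_1x_2^3 + 7/3x_1x_2 + 5x_1 - 4.
  leading term x_1x_2^3: subtract (-2/3x_2^2)·f_1 from 2/3x_1x_2^3 + 7/3x_1x_2 + 5x_1 - 4 → 7/3x_1x_2 + 5x_1 - 2x_2^3 - 10/3x_2^2 - 4
  leading term x_1x_2: subtract (-7/3)·f_1 from 7/3x_1x_2 + 5x_1 - 2x_2^3 - 10/3x_2^2 - 4 → 5x_1 - 2x_2^3 - 10/3x_2^2 - 7x_2 - 47/3
  leading term x_1: no divisor's leading term divides it; move 5x_1 to the remainder.
  leading term x_2^3: no divisor's leading term divides it; move -2x_2^3 to the remainder.
  leading term x_2^2: no divisor's leading term divides it; move -10/3x_2^2 to the remainder.
  leading term x_2: no divisor's leading term divides it; move -7x_2 to the remainder.
  leading term 1: no divisor's leading term divides it; move -47/3 to the remainder.
  remainder 5x_1 - 2x_2^3 - 10/3x_2^2 - 7x_2 - 47/3 ≠ 0; add g_3 = 5x_1 - 2x_2^3 - 10/3x_2^2 - 7x_2 - 47/3 to the basis.

S(f_1,g_3): lcm = x_1x_2. S = 2/5x_2^4 + 2/3x_2^3 + 7/5x_2^2 + 92/15x_2 + 5.
  leading term x_2^4: no divisor's leading term divides it; move 2/5x_2^4 to the remainder.
  leading term x_2^3: no divisor's leading term divides it; move 2/3x_2^3 to the remainder.
  leading term x_2^2: no divisor's leading term divides it; move 7/5x_2^2 to the remainder.
  leading term x_2: no divisor's leading term divides it; move 92/15x_2 to the remainder.
  leading term 1: no divisor's leading term divides it; move 5 to the remainder.
  remainder 2/5x_2^4 + 2/3x_2^3 + 7/5x_2^2 + 92/15x_2 + 5 ≠ 0; add g_4 = 2/5x_2^4 + 2/3x_2^3 + 7/5x_2^2 + 92/15x_2 + 5 to the basis.

The other S-polynomials (S(f_2,g_3), S(f_1,g_4), S(f_2,g_4), S(g_3,g_4)) all reduce to 0 modulo the current basis, so we have a Gröbner basis.
Inter-reduce: drop elements whose leading term is divisible by another's, tail-reduce, and make monic.
Reduced Gröbner basis: {x_1 - 2/5x_2^3 - 2/3x_2^2 - 7/5x_2 - 47/15, x_2^4 + 5/3x_2^3 + 7/2x_2^2 + 46/3x_2 + 25/2}.

Buchberger on the second generating set:
h_1 = -4x_1x_2 - 12x_2 - 8, LT = x_1x_2.
h_2 = -6x_1^2x_2 + 4x_1x_2^3 - 8x_1x_2 - 12x_2 - 44, LT = x_1^2x_2.

S(h_1,h_2): lcm = x_1^2x_2. S = 2/3x_1x_2^3 + 5/3x_1x_2 + 2x_1 - 2x_2 - 22/3.
  leading term x_1x_2^3: subtract (-1/6x_2^2)·h_1 from 2/3x_1x_2^3 + 5/3x_1x_2 + 2x_1 - 2x_2 - 22/3 → 5/3x_1x_2 + 2x_1 - 2x_2^3 - 4/3x_2^2 - 2x_2 - 22/3
  leading term x_1x_2: subtract (-5/12)·h_1 from 5/3x_1x_2 + 2x_1 - 2x_2^3 - 4/3x_2^2 - 2x_2 - 22/3 → 2x_1 - 2x_2^3 - 4/3x_2^2 - 7x_2 - 32/3
  leading term x_1: no divisor's leading term divides it; move 2x_1 to the remainder.
  leading term x_2^3: no divisor's leading term divides it; move -2x_2^3 to the remainder.
  leading term x_2^2: no divisor's leading term divides it; move -4/3x_2^2 to the remainder.
  leading term x_2: no divisor's leading term divides it; move -7x_2 to the remainder.
  leading term 1: no divisor's leading term divides it; move -32/3 to the remainder.
  remainder 2x_1 - 2x_2^3 - 4/3x_2^2 - 7x_2 - 32/3 ≠ 0; add k_3 = 2x_1 - 2x_2^3 - 4/3x_2^2 - 7x_2 - 32/3 to the basis.

S(h_1,k_3): lcm = x_1x_2. S = x_2^4 + 2/3x_2^3 + 7/2x_2^2 + 25/3x_2 + 2.
  leading term x_2^4: no divisor's leading term divides it; move x_2^4 to the remainder.
  leading term x_2^3: no divisor's leading term divides it; move 2/3x_2^3 to the remainder.
  leading term x_2^2: no divisor's leading term divides it; move 7/2x_2^2 to the remainder.
  leading term x_2: no divisor's leading term divides it; move 25/3x_2 to the remainder.
  leading term 1: no divisor's leading term divides it; move 2 to the remainder.
  remainder x_2^4 + 2/3x_2^3 + 7/2x_2^2 + 25/3x_2 + 2 ≠ 0; add k_4 = x_2^4 + 2/3x_2^3 + 7/2x_2^2 + 25/3x_2 + 2 to the basis.

The other S-polynomials (S(h_2,k_3), S(h_1,k_4), S(h_2,k_4), S(k_3,k_4)) all reduce to 0 modulo the current basis, so we have a Gröbner basis.
Inter-reduce: drop elements whose leading term is divisible by another's, tail-reduce, and make monic.
Reduced Gröbner basis: {x_1 - x_2^3 - 2/3x_2^2 - 7/2x_2 - 16/3, x_2^4 + 2/3x_2^3 + 7/2x_2^2 + 25/3x_2 + 2}.

Since the reduced bases disagree, the two ideals are not the same.
The same test decides containment: I ⊆ J iff every generator of I reduces to 0 modulo a Gröbner basis of J.

No, the ideals differ.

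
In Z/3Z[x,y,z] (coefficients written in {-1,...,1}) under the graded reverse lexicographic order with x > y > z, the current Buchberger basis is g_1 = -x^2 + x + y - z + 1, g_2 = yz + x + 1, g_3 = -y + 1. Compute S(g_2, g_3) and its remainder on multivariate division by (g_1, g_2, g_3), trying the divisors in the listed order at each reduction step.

lcm(LM(g_2), LM(g_3)) = yz.
S = (lcm/LT(g_2))·g_2 − (lcm/LT(g_3))·g_3 = x + z + 1.
Reduce S modulo (g_1, g_2, g_3) in that order:
  leading term x: no divisor's leading term divides it; move x to the remainder.
  leading term z: no divisor's leading term divides it; move z to the remainder.
  leading term 1: no divisor's leading term divides it; move 1 to the remainder.
The remainder x + z + 1 is nonzero, so it would be added as the next basis element.

S(g_2, g_3) = x + z + 1; remainder on division = x + z + 1.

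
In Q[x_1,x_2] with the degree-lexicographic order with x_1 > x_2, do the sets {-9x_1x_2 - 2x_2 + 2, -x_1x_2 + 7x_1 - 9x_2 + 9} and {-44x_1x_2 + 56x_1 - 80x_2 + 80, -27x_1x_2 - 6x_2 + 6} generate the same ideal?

Yes, the ideals are equal.

Equality of ideals is decidable: compute both reduced Gröbner bases (unique for the ordering) and check whether they agree.
Buchberger on the first generating set:
f_1 = -9x_1x_2 - 2x_2 + 2, LT = x_1x_2.
f_2 = -x_1x_2 + 7x_1 - 9x_2 + 9, LT = x_1x_2.

S(f_1,f_2): lcm = x_1x_2. S = 7x_1 - 79/9x_2 + 79/9.
  leading term x_1: no divisor's leading term divides it; move 7x_1 to the remainder.
  leading term x_2: no divisor's leading term divides it; move -79/9x_2 to the remainder.
  leading term 1: no divisor's leading term divides it; move 79/9 to the remainder.
  remainder 7x_1 - 79/9x_2 + 79/9 ≠ 0; add g_3 = 7x_1 - 79/9x_2 + 79/9 to the basis.

S(f_1,g_3): lcm = x_1x_2. S = 79/63x_2^2 - 65/63x_2 - 2/9.
  leading term x_2^2: no divisor's leading term divides it; move 79/63x_2^2 to the remainder.
  leading term x_2: no divisor's leading term divides it; move -65/63x_2 to the remainder.
  leading term 1: no divisor's leading term divides it; move -2/9 to the remainder.
  remainder 79/63x_2^2 - 65/63x_2 - 2/9 ≠ 0; add g_4 = 79/63x_2^2 - 65/63x_2 - 2/9 to the basis.

The other S-polynomials (S(f_2,g_3), S(f_1,g_4), S(f_2,g_4), S(g_3,g_4)) all reduce to 0 modulo the current basis, so we have a Gröbner basis.
Inter-reduce: drop elements whose leading term is divisible by another's, tail-reduce, and make monic.
Reduced Gröbner basis: {x_2^2 - 65/79x_2 - 14/79, x_1 - 79/63x_2 + 79/63}.

Buchberger on the second generating set:
h_1 = -44x_1x_2 + 56x_1 - 80x_2 + 80, LT = x_1x_2.
h_2 = -27x_1x_2 - 6x_2 + 6, LT = x_1x_2.

S(h_1,h_2): lcm = x_1x_2. S = -14/11x_1 + 158/99x_2 - 158/99.
  leading term x_1: no divisor's leading term divides it; move -14/11x_1 to the remainder.
  leading term x_2: no divisor's leading term divides it; move 158/99x_2 to the remainder.
  leading term 1: no divisor's leading term divides it; move -158/99 to the remainder.
  remainder -14/11x_1 + 158/99x_2 - 158/99 ≠ 0; add k_3 = -14/11x_1 + 158/99x_2 - 158/99 to the basis.

S(h_1,k_3): lcm = x_1x_2. S = 79/63x_2^2 - 14/11x_1 + 391/693x_2 - 20/11.
  leading term x_2^2: no divisor's leading term divides it; move 79/63x_2^2 to the remainder.
  leading term x_1: subtract (1)·k_3 from -14/11x_1 + 391/693x_2 - 20/11 → -65/63x_2 - 2/9
  leading term x_2: no divisor's leading term divides it; move -65/63x_2 to the remainder.
  leading term 1: no divisor's leading term divides it; move -2/9 to the remainder.
  remainder 79/63x_2^2 - 65/63x_2 - 2/9 ≠ 0; add k_4 = 79/63x_2^2 - 65/63x_2 - 2/9 to the basis.

The other S-polynomials (S(h_2,k_3), S(h_1,k_4), S(h_2,k_4), S(k_3,k_4)) all reduce to 0 modulo the current basis, so we have a Gröbner basis.
Inter-reduce: drop elements whose leading term is divisible by another's, tail-reduce, and make monic.
Reduced Gröbner basis: {x_2^2 - 65/79x_2 - 14/79, x_1 - 79/63x_2 + 79/63}.

The two bases agree; hence the ideals are identical.
The choice of monomial ordering does not affect the verdict — as long as both bases are computed under the same ordering, their equality decides ideal equality.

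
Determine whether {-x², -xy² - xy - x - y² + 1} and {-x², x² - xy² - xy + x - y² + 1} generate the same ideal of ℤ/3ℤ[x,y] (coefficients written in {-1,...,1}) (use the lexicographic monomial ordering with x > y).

No, the ideals differ.

Equality of ideals is decidable: compute both reduced Gröbner bases (unique for the ordering) and check whether they agree.
Buchberger on the first generating set:
f_1 = -x², LT = x².
f_2 = -xy² - xy - x - y² + 1, LT = xy².

S(f_1,f_2): lcm = x²y². S = -x²y - x² - xy² + x.
  reduce S modulo (f_1, f_2):
  remainder xy - x + y² - 1 ≠ 0; add g_3 = xy - x + y² - 1 to the basis.

S(f_2,g_3): lcm = xy². S = -xy + x - y³ + y² + y - 1.
  reduce S modulo (f_1, f_2, g_3):
  remainder -y³ - y² + y + 1 ≠ 0; add g_4 = -y³ - y² + y + 1 to the basis.

The other S-polynomials (S(f_1,g_3), S(f_1,g_4), S(f_2,g_4), S(g_3,g_4)) all reduce to 0 modulo the current basis, so we have a Gröbner basis.
Inter-reduce: drop elements whose leading term is divisible by another's, tail-reduce, and make monic.
Reduced Gröbner basis: {x², xy - x + y² - 1, y³ + y² - y - 1}.

Buchberger on the second generating set:
h_1 = -x², LT = x².
h_2 = x² - xy² - xy + x - y² + 1, LT = x².

S(h_1,h_2): lcm = x². S = xy² + xy - x + y² - 1.
  reduce S modulo (h_1, h_2):
  remainder xy² + xy - x + y² - 1 ≠ 0; add k_3 = xy² + xy - x + y² - 1 to the basis.

S(h_1,k_3): lcm = x²y². S = -x²y + x² - xy² + x.
  reduce S modulo (h_1, h_2, k_3):
  remainder xy + y² - 1 ≠ 0; add k_4 = xy + y² - 1 to the basis.

S(k_3,k_4): lcm = xy². S = xy - x - y³ + y² + y - 1.
  reduce S modulo (h_1, h_2, k_3, k_4):
  remainder -x - y³ + y ≠ 0; add k_5 = -x - y³ + y to the basis.

S(k_3,k_5): lcm = xy². S = xy - x - y⁵ + y³ + y² - 1.
  reduce S modulo (h_1, h_2, k_3, k_4, k_5):
  remainder -y⁵ - y³ - y ≠ 0; add k_6 = -y⁵ - y³ - y to the basis.

S(k_4,k_5): lcm = xy. S = -y⁴ - y² - 1.
  reduce S modulo (h_1, h_2, k_3, k_4, k_5, k_6):
  remainder -y⁴ - y² - 1 ≠ 0; add k_7 = -y⁴ - y² - 1 to the basis.

The other S-polynomials (S(h_2,k_3), S(h_1,k_4), S(h_2,k_4), S(h_1,k_5), S(h_2,k_5), S(h_1,k_6), S(h_2,k_6), S(k_3,k_6), S(k_4,k_6), S(k_5,k_6), S(h_1,k_7), S(h_2,k_7), S(k_3,k_7), S(k_4,k_7), S(k_5,k_7), S(k_6,k_7)) all reduce to 0 modulo the current basis, so we have a Gröbner basis.
Inter-reduce: drop elements whose leading term is divisible by another's, tail-reduce, and make monic.
Reduced Gröbner basis: {x + y³ - y, y⁴ + y² + 1}.

The bases are distinct; the ideals are different.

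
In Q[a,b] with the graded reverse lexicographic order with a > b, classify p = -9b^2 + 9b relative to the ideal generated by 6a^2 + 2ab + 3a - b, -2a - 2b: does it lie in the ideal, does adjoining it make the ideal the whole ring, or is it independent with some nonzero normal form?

First compute the reduced Gröbner basis of I by Buchberger's algorithm.
f_1 = 6a^2 + 2ab + 3a - b, LT = a^2.
f_2 = -2a - 2b, LT = a.

S(f_1,f_2): lcm = a^2. S = -2/3ab + 1/2a - 1/6b.
  reduce S modulo (f_1, f_2):
  remainder 2/3b^2 - 2/3b ≠ 0; add h_3 = 2/3b^2 - 2/3b to the basis.

The other S-polynomials (S(f_1,h_3), S(f_2,h_3)) all reduce to 0 modulo the current basis, so we have a Gröbner basis.
Inter-reduce: drop elements whose leading term is divisible by another's, tail-reduce, and make monic.
Reduced Gröbner basis: {b^2 - b, a + b}.
Label its elements g_1 = b^2 - b, g_2 = a + b.

Reduce p = -9b^2 + 9b modulo G:
  leading term b^2: subtract (-9)·g_1 from -9b^2 + 9b → 0
  normal form = 0.
Since the normal form is 0, p ∈ I.

Ideal membership is decidable via reduction modulo a Gröbner basis.

-9b^2 + 9b lies in I (it reduces to 0).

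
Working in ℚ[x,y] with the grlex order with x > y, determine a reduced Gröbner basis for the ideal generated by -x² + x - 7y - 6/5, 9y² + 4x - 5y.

f_1 = -x² + x - 7y - 6/5, LT = x².
f_2 = 9y² + 4x - 5y, LT = y².

The S-polynomials (S(f_1,f_2)) all reduce to 0 modulo the current basis, so we have a Gröbner basis.

G = {x² - x + 7y + 6/5, y² + 4/9x - 5/9y}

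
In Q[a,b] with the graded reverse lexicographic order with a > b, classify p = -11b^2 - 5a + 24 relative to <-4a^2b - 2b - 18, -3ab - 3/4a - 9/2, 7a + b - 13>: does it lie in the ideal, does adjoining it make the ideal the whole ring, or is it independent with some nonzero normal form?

First compute the reduced Gröbner basis of I by Buchberger's algorithm.
f_1 = -4a^2b - 2b - 18, LT = a^2b.
f_2 = -3ab - 3/4a - 9/2, LT = ab.
f_3 = 7a + b - 13, LT = a.

S(f_1,f_2): lcm = a^2b. S = -1/4a^2 - 3/2a + 1/2b + 9/2.
  leading term a^2: subtract (-1/28a)·f_3 from -1/4a^2 - 3/2a + 1/2b + 9/2 → 1/28ab - 55/28a + 1/2b + 9/2
  leading term ab: subtract (-1/84)·f_2 from 1/28ab - 55/28a + 1/2b + 9/2 → -221/112a + 1/2b + 249/56
  leading term a: subtract (-221/784)·f_3 from -221/112a + 1/2b + 249/56 → 613/784b + 613/784
  leading term b: no divisor's leading term divides it; move 613/784b to the remainder.
  leading term 1: no divisor's leading term divides it; move 613/784 to the remainder.
  remainder 613/784b + 613/784 ≠ 0; add h_4 = 613/784b + 613/784 to the basis.

The other S-polynomials (S(f_1,f_3), S(f_2,f_3), S(f_1,h_4), S(f_2,h_4), S(f_3,h_4)) all reduce to 0 modulo the current basis, so we have a Gröbner basis.
Inter-reduce: drop elements whose leading term is divisible by another's, tail-reduce, and make monic.
Reduced Gröbner basis: {a - 2, b + 1}.
Label its elements g_1 = a - 2, g_2 = b + 1.

Reduce p = -11b^2 - 5a + 24 modulo G:
  leading term b^2: subtract (-11b)·g_2 from -11b^2 - 5a + 24 → -5a + 11b + 24
  leading term a: subtract (-5)·g_1 from -5a + 11b + 24 → 11b + 14
  leading term b: subtract (11)·g_2 from 11b + 14 → 3
  leading term 1: no divisor's leading term divides it; move 3 to the remainder.
  normal form = 3.
The normal form is nonzero, so p ∉ I. Since p minus its normal form lies in I, I + (p) = I + (r) where r = 3; decide whether this ideal is the whole ring.
Here r = 3 is a nonzero constant, hence a unit: 1 ∈ I + (p), the Gröbner basis of I + (p) is {1}, and the enlarged system has no common solution — adjoining p is inconsistent.

The remainder on division by a Gröbner basis is unique — it is the normal form.

Adjoining -11b^2 - 5a + 24 makes the ideal the whole ring: the system is inconsistent.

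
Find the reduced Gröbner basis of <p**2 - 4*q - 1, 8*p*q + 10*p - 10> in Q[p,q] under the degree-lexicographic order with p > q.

f_1 = p**2 - 4*q - 1, LT = p**2.
f_2 = 8*p*q + 10*p - 10, LT = p*q.

S(f_1,f_2): lcm = p**2*q. S = -5/4*p**2 - 4*q**2 + 5/4*p - q.
  leading term p**2: subtract (-5/4)·f_1 from -5/4*p**2 - 4*q**2 + 5/4*p - q → -4*q**2 + 5/4*p - 6*q - 5/4
  leading term q**2: no divisor's leading term divides it; move -4*q**2 to the remainder.
  leading term p: no divisor's leading term divides it; move 5/4*p to the remainder.
  leading term q: no divisor's leading term divides it; move -6*q to the remainder.
  leading term 1: no divisor's leading term divides it; move -5/4 to the remainder.
  remainder -4*q**2 + 5/4*p - 6*q - 5/4 ≠ 0; add g_3 = -4*q**2 + 5/4*p - 6*q - 5/4 to the basis.

The other S-polynomials (S(f_1,g_3), S(f_2,g_3)) all reduce to 0 modulo the current basis, so we have a Gröbner basis.

G = {p**2 - 4*q - 1, p*q + 5/4*p - 5/4, q**2 - 5/16*p + 3/2*q + 5/16}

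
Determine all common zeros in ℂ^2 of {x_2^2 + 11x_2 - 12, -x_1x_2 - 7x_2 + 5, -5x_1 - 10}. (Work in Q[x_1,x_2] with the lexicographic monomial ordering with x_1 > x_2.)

Compute a lex Gröbner basis by Buchberger's algorithm.
f_1 = x_2^2 + 11x_2 - 12, LT = x_2^2.
f_2 = -x_1x_2 - 7x_2 + 5, LT = x_1x_2.
f_3 = -5x_1 - 10, LT = x_1.

S(f_1,f_2): lcm = x_1x_2^2. S = 11x_1x_2 - 12x_1 - 7x_2^2 + 5x_2.
  leading term x_1x_2: subtract (-11)·f_2 from 11x_1x_2 - 12x_1 - 7x_2^2 + 5x_2 → -12x_1 - 7x_2^2 - 72x_2 + 55
  leading term x_1: subtract (12/5)·f_3 from -12x_1 - 7x_2^2 - 72x_2 + 55 → -7x_2^2 - 72x_2 + 79
  leading term x_2^2: subtract (-7)·f_1 from -7x_2^2 - 72x_2 + 79 → 5x_2 - 5
  leading term x_2: no divisor's leading term divides it; move 5x_2 to the remainder.
  leading term 1: no divisor's leading term divides it; move -5 to the remainder.
  remainder 5x_2 - 5 ≠ 0; add h_4 = 5x_2 - 5 to the basis.

S(f_1,f_3): leading monomials are coprime, so the S-polynomial reduces to 0 (Buchberger's first criterion).
S(f_2,f_3): lcm = x_1x_2. S = 5x_2 - 5.
  leading term x_2: subtract (1)·h_4 from 5x_2 - 5 → 0
  remainder 0.

S(f_1,h_4): lcm = x_2^2. S = 12x_2 - 12.
  leading term x_2: subtract (12/5)·h_4 from 12x_2 - 12 → 0
  remainder 0.

S(f_2,h_4): lcm = x_1x_2. S = x_1 + 7x_2 - 5.
  leading term x_1: subtract (-1/5)·f_3 from x_1 + 7x_2 - 5 → 7x_2 - 7
  leading term x_2: subtract (7/5)·h_4 from 7x_2 - 7 → 0
  remainder 0.

S(f_3,h_4): leading monomials are coprime, so the S-polynomial reduces to 0 (Buchberger's first criterion).
Every S-polynomial of the final basis reduces to 0, so we have a Gröbner basis.
Inter-reduce: drop elements whose leading term is divisible by another's, tail-reduce, and make monic.
Reduced Gröbner basis: {x_1 + 2, x_2 - 1}.

A lex Gröbner basis eliminates variables successively. Here x_2 - 1 depends only on x_2, with roots {1}; lifting each root through the earlier basis elements recovers the full solutions.
  x_2 = 1: the earlier basis element becomes x_1 + 2 = 0, giving x_1 = -2 — point (-2, 1).

{(-2, 1)}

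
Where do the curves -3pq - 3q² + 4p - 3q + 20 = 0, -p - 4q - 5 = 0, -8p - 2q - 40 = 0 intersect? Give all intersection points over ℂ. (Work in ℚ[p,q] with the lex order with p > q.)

Compute a lex Gröbner basis by Buchberger's algorithm.
f_1 = -3pq + 4p - 3q² - 3q + 20, LT = pq.
f_2 = -p - 4q - 5, LT = p.
f_3 = -8p - 2q - 40, LT = p.

S(f_1,f_2): lcm = pq. S = -4/3p - 3q² - 4q - 20/3.
  reduce S modulo (f_1, f_2, f_3):
  remainder -3q² + 4/3q ≠ 0; add h_4 = -3q² + 4/3q to the basis.

S(f_1,f_3): lcm = pq. S = -4/3p + ¾q² - 4q - 20/3.
  reduce S modulo (f_1, f_2, f_3, h_4):
  remainder 5/3q ≠ 0; add h_5 = 5/3q to the basis.

The other S-polynomials (S(f_2,f_3), S(f_1,h_4), S(f_2,h_4), S(f_3,h_4), S(f_1,h_5), S(f_2,h_5), S(f_3,h_5), S(h_4,h_5)) all reduce to 0 modulo the current basis, so we have a Gröbner basis.
Inter-reduce: drop elements whose leading term is divisible by another's, tail-reduce, and make monic.
Reduced Gröbner basis: {p + 5, q}.

Since the basis is lex-ordered, q is univariate in q. Its roots are {0}. Back-substituting each root into the other basis elements fixes the other coordinates.
  q = 0: the earlier basis element becomes p + 5 = 0, giving p = -5 — point (-5, 0).
A lex Gröbner basis triangularizes the system, enabling back-substitution.

{(-5, 0)}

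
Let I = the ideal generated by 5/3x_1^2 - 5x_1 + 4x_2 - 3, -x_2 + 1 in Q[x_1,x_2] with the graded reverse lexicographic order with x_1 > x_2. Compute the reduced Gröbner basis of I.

G = {x_1^2 - 3x_1 + 3/5, x_2 - 1}

Buchberger's algorithm terminates because the ascending chain of leading-term ideals stabilizes.

f_1 = 5/3x_1^2 - 5x_1 + 4x_2 - 3, LT = x_1^2.
f_2 = -x_2 + 1, LT = x_2.

The S-polynomials (S(f_1,f_2)) all reduce to 0 modulo the current basis, so we have a Gröbner basis.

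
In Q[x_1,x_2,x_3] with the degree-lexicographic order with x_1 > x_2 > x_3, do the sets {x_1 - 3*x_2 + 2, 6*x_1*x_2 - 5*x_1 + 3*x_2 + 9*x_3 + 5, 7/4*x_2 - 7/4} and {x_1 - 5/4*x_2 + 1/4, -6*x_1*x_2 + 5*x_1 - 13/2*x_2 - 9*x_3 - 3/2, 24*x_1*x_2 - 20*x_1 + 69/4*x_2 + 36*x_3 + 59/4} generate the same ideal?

Yes, the ideals are equal.

Equality of ideals is decidable: compute both reduced Gröbner bases (unique for the ordering) and check whether they agree.
Buchberger on the first generating set:
f_1 = x_1 - 3*x_2 + 2, LT = x_1.
f_2 = 6*x_1*x_2 - 5*x_1 + 3*x_2 + 9*x_3 + 5, LT = x_1*x_2.
f_3 = 7/4*x_2 - 7/4, LT = x_2.

S(f_1,f_2): lcm = x_1*x_2. S = -3*x_2**2 + 5/6*x_1 + 3/2*x_2 - 3/2*x_3 - 5/6.
  leading term x_2**2: subtract (-12/7*x_2)·f_3 from -3*x_2**2 + 5/6*x_1 + 3/2*x_2 - 3/2*x_3 - 5/6 → 5/6*x_1 - 3/2*x_2 - 3/2*x_3 - 5/6
  leading term x_1: subtract (5/6)·f_1 from 5/6*x_1 - 3/2*x_2 - 3/2*x_3 - 5/6 → x_2 - 3/2*x_3 - 5/2
  leading term x_2: subtract (4/7)·f_3 from x_2 - 3/2*x_3 - 5/2 → -3/2*x_3 - 3/2
  leading term x_3: no divisor's leading term divides it; move -3/2*x_3 to the remainder.
  leading term 1: no divisor's leading term divides it; move -3/2 to the remainder.
  remainder -3/2*x_3 - 3/2 ≠ 0; add g_4 = -3/2*x_3 - 3/2 to the basis.

S(f_1,f_3): leading monomials are coprime, so the S-polynomial reduces to 0 (Buchberger's first criterion).
S(f_2,f_3): lcm = x_1*x_2. S = 1/6*x_1 + 1/2*x_2 + 3/2*x_3 + 5/6.
  leading term x_1: subtract (1/6)·f_1 from 1/6*x_1 + 1/2*x_2 + 3/2*x_3 + 5/6 → x_2 + 3/2*x_3 + 1/2
  leading term x_2: subtract (4/7)·f_3 from x_2 + 3/2*x_3 + 1/2 → 3/2*x_3 + 3/2
  leading term x_3: subtract (-1)·g_4 from 3/2*x_3 + 3/2 → 0
  remainder 0.

S(f_1,g_4): leading monomials are coprime, so the S-polynomial reduces to 0 (Buchberger's first criterion).
S(f_2,g_4): leading monomials are coprime, so the S-polynomial reduces to 0 (Buchberger's first criterion).
S(f_3,g_4): leading monomials are coprime, so the S-polynomial reduces to 0 (Buchberger's first criterion).
Every S-polynomial of the final basis reduces to 0, so we have a Gröbner basis.
Inter-reduce: drop elements whose leading term is divisible by another's, tail-reduce, and make monic.
Reduced Gröbner basis: {x_1 - 1, x_2 - 1, x_3 + 1}.

Buchberger on the second generating set:
h_1 = x_1 - 5/4*x_2 + 1/4, LT = x_1.
h_2 = -6*x_1*x_2 + 5*x_1 - 13/2*x_2 - 9*x_3 - 3/2, LT = x_1*x_2.
h_3 = 24*x_1*x_2 - 20*x_1 + 69/4*x_2 + 36*x_3 + 59/4, LT = x_1*x_2.

S(h_1,h_2): lcm = x_1*x_2. S = -5/4*x_2**2 + 5/6*x_1 - 5/6*x_2 - 3/2*x_3 - 1/4.
  leading term x_2**2: no divisor's leading term divides it; move -5/4*x_2**2 to the remainder.
  leading term x_1: subtract (5/6)·h_1 from 5/6*x_1 - 5/6*x_2 - 3/2*x_3 - 1/4 → 5/24*x_2 - 3/2*x_3 - 11/24
  leading term x_2: no divisor's leading term divides it; move 5/24*x_2 to the remainder.
  leading term x_3: no divisor's leading term divides it; move -3/2*x_3 to the remainder.
  leading term 1: no divisor's leading term divides it; move -11/24 to the remainder.
  remainder -5/4*x_2**2 + 5/24*x_2 - 3/2*x_3 - 11/24 ≠ 0; add k_4 = -5/4*x_2**2 + 5/24*x_2 - 3/2*x_3 - 11/24 to the basis.

S(h_1,h_3): lcm = x_1*x_2. S = -5/4*x_2**2 + 5/6*x_1 - 15/32*x_2 - 3/2*x_3 - 59/96.
  leading term x_2**2: subtract (1)·k_4 from -5/4*x_2**2 + 5/6*x_1 - 15/32*x_2 - 3/2*x_3 - 59/96 → 5/6*x_1 - 65/96*x_2 - 5/32
  leading term x_1: subtract (5/6)·h_1 from 5/6*x_1 - 65/96*x_2 - 5/32 → 35/96*x_2 - 35/96
  leading term x_2: no divisor's leading term divides it; move 35/96*x_2 to the remainder.
  leading term 1: no divisor's leading term divides it; move -35/96 to the remainder.
  remainder 35/96*x_2 - 35/96 ≠ 0; add k_5 = 35/96*x_2 - 35/96 to the basis.

S(h_2,h_3): lcm = x_1*x_2. S = 35/96*x_2 - 35/96.
  leading term x_2: subtract (1)·k_5 from 35/96*x_2 - 35/96 → 0
  remainder 0.

S(h_1,k_4): leading monomials are coprime, so the S-polynomial reduces to 0 (Buchberger's first criterion).
S(h_2,k_4): lcm = x_1*x_2**2. S = -2/3*x_1*x_2 - 6/5*x_1*x_3 + 13/12*x_2**2 + 3/2*x_2*x_3 - 11/30*x_1 + 1/4*x_2.
  leading term x_1*x_2: subtract (-2/3*x_2)·h_1 from -2/3*x_1*x_2 - 6/5*x_1*x_3 + 13/12*x_2**2 + 3/2*x_2*x_3 - 11/30*x_1 + 1/4*x_2 → -6/5*x_1*x_3 + 1/4*x_2**2 + 3/2*x_2*x_3 - 11/30*x_1 + 5/12*x_2
  leading term x_1*x_3: subtract (-6/5*x_3)·h_1 from -6/5*x_1*x_3 + 1/4*x_2**2 + 3/2*x_2*x_3 - 11/30*x_1 + 5/12*x_2 → 1/4*x_2**2 - 11/30*x_1 + 5/12*x_2 + 3/10*x_3
  leading term x_2**2: subtract (-1/5)·k_4 from 1/4*x_2**2 - 11/30*x_1 + 5/12*x_2 + 3/10*x_3 → -11/30*x_1 + 11/24*x_2 - 11/120
  leading term x_1: subtract (-11/30)·h_1 from -11/30*x_1 + 11/24*x_2 - 11/120 → 0
  remainder 0.

S(h_3,k_4): lcm = x_1*x_2**2. S = -2/3*x_1*x_2 - 6/5*x_1*x_3 + 23/32*x_2**2 + 3/2*x_2*x_3 - 11/30*x_1 + 59/96*x_2.
  leading term x_1*x_2: subtract (-2/3*x_2)·h_1 from -2/3*x_1*x_2 - 6/5*x_1*x_3 + 23/32*x_2**2 + 3/2*x_2*x_3 - 11/30*x_1 + 59/96*x_2 → -6/5*x_1*x_3 - 11/96*x_2**2 + 3/2*x_2*x_3 - 11/30*x_1 + 25/32*x_2
  leading term x_1*x_3: subtract (-6/5*x_3)·h_1 from -6/5*x_1*x_3 - 11/96*x_2**2 + 3/2*x_2*x_3 - 11/30*x_1 + 25/32*x_2 → -11/96*x_2**2 - 11/30*x_1 + 25/32*x_2 + 3/10*x_3
  leading term x_2**2: subtract (11/120)·k_4 from -11/96*x_2**2 - 11/30*x_1 + 25/32*x_2 + 3/10*x_3 → -11/30*x_1 + 439/576*x_2 + 7/16*x_3 + 121/2880
  leading term x_1: subtract (-11/30)·h_1 from -11/30*x_1 + 439/576*x_2 + 7/16*x_3 + 121/2880 → 175/576*x_2 + 7/16*x_3 + 77/576
  leading term x_2: subtract (5/6)·k_5 from 175/576*x_2 + 7/16*x_3 + 77/576 → 7/16*x_3 + 7/16
  leading term x_3: no divisor's leading term divides it; move 7/16*x_3 to the remainder.
  leading term 1: no divisor's leading term divides it; move 7/16 to the remainder.
  remainder 7/16*x_3 + 7/16 ≠ 0; add k_6 = 7/16*x_3 + 7/16 to the basis.

S(h_1,k_5): leading monomials are coprime, so the S-polynomial reduces to 0 (Buchberger's first criterion).
S(h_2,k_5): lcm = x_1*x_2. S = 1/6*x_1 + 13/12*x_2 + 3/2*x_3 + 1/4.
  leading term x_1: subtract (1/6)·h_1 from 1/6*x_1 + 13/12*x_2 + 3/2*x_3 + 1/4 → 31/24*x_2 + 3/2*x_3 + 5/24
  leading term x_2: subtract (124/35)·k_5 from 31/24*x_2 + 3/2*x_3 + 5/24 → 3/2*x_3 + 3/2
  leading term x_3: subtract (24/7)·k_6 from 3/2*x_3 + 3/2 → 0
  remainder 0.

S(h_3,k_5): lcm = x_1*x_2. S = 1/6*x_1 + 23/32*x_2 + 3/2*x_3 + 59/96.
  leading term x_1: subtract (1/6)·h_1 from 1/6*x_1 + 23/32*x_2 + 3/2*x_3 + 59/96 → 89/96*x_2 + 3/2*x_3 + 55/96
  leading term x_2: subtract (89/35)·k_5 from 89/96*x_2 + 3/2*x_3 + 55/96 → 3/2*x_3 + 3/2
  leading term x_3: subtract (24/7)·k_6 from 3/2*x_3 + 3/2 → 0
  remainder 0.

S(k_4,k_5): lcm = x_2**2. S = 5/6*x_2 + 6/5*x_3 + 11/30.
  leading term x_2: subtract (16/7)·k_5 from 5/6*x_2 + 6/5*x_3 + 11/30 → 6/5*x_3 + 6/5
  leading term x_3: subtract (96/35)·k_6 from 6/5*x_3 + 6/5 → 0
  remainder 0.

S(h_1,k_6): leading monomials are coprime, so the S-polynomial reduces to 0 (Buchberger's first criterion).
S(h_2,k_6): leading monomials are coprime, so the S-polynomial reduces to 0 (Buchberger's first criterion).
S(h_3,k_6): leading monomials are coprime, so the S-polynomial reduces to 0 (Buchberger's first criterion).
S(k_4,k_6): leading monomials are coprime, so the S-polynomial reduces to 0 (Buchberger's first criterion).
S(k_5,k_6): leading monomials are coprime, so the S-polynomial reduces to 0 (Buchberger's first criterion).
Every S-polynomial of the final basis reduces to 0, so we have a Gröbner basis.
Inter-reduce: drop elements whose leading term is divisible by another's, tail-reduce, and make monic.
Reduced Gröbner basis: {x_1 - 1, x_2 - 1, x_3 + 1}.

These coincide, so the ideals are equal.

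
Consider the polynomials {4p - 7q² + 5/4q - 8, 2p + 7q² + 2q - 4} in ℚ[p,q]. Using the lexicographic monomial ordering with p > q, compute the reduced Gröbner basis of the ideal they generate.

G = {p + 13/24q - 2, q² + 11/84q}

The reduced Gröbner basis is the canonical form of the ideal for this ordering.

f_1 = 4p - 7q² + 5/4q - 8, LT = p.
f_2 = 2p + 7q² + 2q - 4, LT = p.

S(f_1,f_2): lcm = p. S = -21/4q² - 11/16q.
  reduce S modulo (f_1, f_2):
  remainder -21/4q² - 11/16q ≠ 0; add g_3 = -21/4q² - 11/16q to the basis.

The other S-polynomials (S(f_1,g_3), S(f_2,g_3)) all reduce to 0 modulo the current basis, so we have a Gröbner basis.
Inter-reduce: drop elements whose leading term is divisible by another's, tail-reduce, and make monic.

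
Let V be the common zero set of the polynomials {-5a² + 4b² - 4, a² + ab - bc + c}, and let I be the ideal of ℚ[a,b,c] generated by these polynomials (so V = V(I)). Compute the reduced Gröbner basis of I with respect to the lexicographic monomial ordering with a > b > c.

f_1 = -5a² + 4b² - 4, LT = a².
f_2 = a² + ab - bc + c, LT = a².

S(f_1,f_2): lcm = a². S = -ab - ⅘b² + bc - c + ⅘.
  reduce S modulo (f_1, f_2):
  remainder -ab - ⅘b² + bc - c + ⅘ ≠ 0; add g_3 = -ab - ⅘b² + bc - c + ⅘ to the basis.

S(f_1,g_3): lcm = a²b. S = -⅘ab² + abc - ac + ⅘a - ⅘b³ + ⅘b.
  reduce S modulo (f_1, f_2, g_3):
  remainder -ac + ⅘a - 4/25b³ - 8/5b²c + bc² + ⅘bc + 4/25b - c² + ⅘c ≠ 0; add g_4 = -ac + ⅘a - 4/25b³ - 8/5b²c + bc² + ⅘bc + 4/25b - c² + ⅘c to the basis.

S(f_1,g_4): lcm = a²c. S = ⅘a² - 4/25ab³ - 8/5ab²c + abc² + ⅘abc + 4/25ab - ac² + ⅘ac - ⅘b²c + ⅘c.
  reduce S modulo (f_1, f_2, g_3, g_4):
  remainder 16/125b⁴ + 32/25b³c - ⅘b²c² - 32/25b²c + 48/125b² + 8/5bc² - 32/25bc - ⅘c² + 32/25c - 64/125 ≠ 0; add g_5 = 16/125b⁴ + 32/25b³c - ⅘b²c² - 32/25b²c + 48/125b² + 8/5bc² - 32/25bc - ⅘c² + 32/25c - 64/125 to the basis.

The other S-polynomials (S(f_2,g_3), S(f_2,g_4), S(g_3,g_4), S(f_1,g_5), S(f_2,g_5), S(g_3,g_5), S(g_4,g_5)) all reduce to 0 modulo the current basis, so we have a Gröbner basis.
Inter-reduce: drop elements whose leading term is divisible by another's, tail-reduce, and make monic.

G = {a² - ⅘b² + ⅘, ab + ⅘b² - bc + c - ⅘, ac - ⅘a + 4/25b³ + 8/5b²c - bc² - ⅘bc - 4/25b + c² - ⅘c, b⁴ + 10b³c - 25/4b²c² - 10b²c + 3b² + 25/2bc² - 10bc - 25/4c² + 10c - 4}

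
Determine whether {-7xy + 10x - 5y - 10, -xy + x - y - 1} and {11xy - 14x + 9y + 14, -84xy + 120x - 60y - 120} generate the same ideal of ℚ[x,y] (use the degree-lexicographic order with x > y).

Equality of ideals is decidable: compute both reduced Gröbner bases (unique for the ordering) and check whether they agree.
Buchberger on the first generating set:
f_1 = -7xy + 10x - 5y - 10, LT = xy.
f_2 = -xy + x - y - 1, LT = xy.

S(f_1,f_2): lcm = xy. S = -3/7x - 2/7y + 3/7.
  leading term x: no divisor's leading term divides it; move -3/7x to the remainder.
  leading term y: no divisor's leading term divides it; move -2/7y to the remainder.
  leading term 1: no divisor's leading term divides it; move 3/7 to the remainder.
  remainder -3/7x - 2/7y + 3/7 ≠ 0; add g_3 = -3/7x - 2/7y + 3/7 to the basis.

S(f_1,g_3): lcm = xy. S = -⅔y² - 10/7x + 12/7y + 10/7.
  leading term y²: no divisor's leading term divides it; move -⅔y² to the remainder.
  leading term x: subtract (10/3)·g_3 from -10/7x + 12/7y + 10/7 → 8/3y
  leading term y: no divisor's leading term divides it; move 8/3y to the remainder.
  remainder -⅔y² + 8/3y ≠ 0; add g_4 = -⅔y² + 8/3y to the basis.

The other S-polynomials (S(f_2,g_3), S(f_1,g_4), S(f_2,g_4), S(g_3,g_4)) all reduce to 0 modulo the current basis, so we have a Gröbner basis.
Inter-reduce: drop elements whose leading term is divisible by another's, tail-reduce, and make monic.
Reduced Gröbner basis: {y² - 4y, x + ⅔y - 1}.

Buchberger on the second generating set:
h_1 = 11xy - 14x + 9y + 14, LT = xy.
h_2 = -84xy + 120x - 60y - 120, LT = xy.

S(h_1,h_2): lcm = xy. S = 12/77x + 8/77y - 12/77.
  leading term x: no divisor's leading term divides it; move 12/77x to the remainder.
  leading term y: no divisor's leading term divides it; move 8/77y to the remainder.
  leading term 1: no divisor's leading term divides it; move -12/77 to the remainder.
  remainder 12/77x + 8/77y - 12/77 ≠ 0; add k_3 = 12/77x + 8/77y - 12/77 to the basis.

S(h_1,k_3): lcm = xy. S = -⅔y² - 14/11x + 20/11y + 14/11.
  leading term y²: no divisor's leading term divides it; move -⅔y² to the remainder.
  leading term x: subtract (-49/6)·k_3 from -14/11x + 20/11y + 14/11 → 8/3y
  leading term y: no divisor's leading term divides it; move 8/3y to the remainder.
  remainder -⅔y² + 8/3y ≠ 0; add k_4 = -⅔y² + 8/3y to the basis.

The other S-polynomials (S(h_2,k_3), S(h_1,k_4), S(h_2,k_4), S(k_3,k_4)) all reduce to 0 modulo the current basis, so we have a Gröbner basis.
Inter-reduce: drop elements whose leading term is divisible by another's, tail-reduce, and make monic.
Reduced Gröbner basis: {y² - 4y, x + ⅔y - 1}.

These coincide, so the ideals are equal.

Yes, the ideals are equal.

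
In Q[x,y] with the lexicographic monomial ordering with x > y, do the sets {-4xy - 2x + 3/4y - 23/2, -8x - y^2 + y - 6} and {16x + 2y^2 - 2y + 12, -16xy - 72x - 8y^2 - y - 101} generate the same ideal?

No, the ideals differ.

Equality of ideals is decidable: compute both reduced Gröbner bases (unique for the ordering) and check whether they agree.
Buchberger on the first generating set:
f_1 = -4xy - 2x + 3/4y - 23/2, LT = xy.
f_2 = -8x - y^2 + y - 6, LT = x.

S(f_1,f_2): lcm = xy. S = 1/2x - 1/8y^3 + 1/8y^2 - 15/16y + 23/8.
  leading term x: subtract (-1/16)·f_2 from 1/2x - 1/8y^3 + 1/8y^2 - 15/16y + 23/8 → -1/8y^3 + 1/16y^2 - 7/8y + 5/2
  leading term y^3: no divisor's leading term divides it; move -1/8y^3 to the remainder.
  leading term y^2: no divisor's leading term divides it; move 1/16y^2 to the remainder.
  leading term y: no divisor's leading term divides it; move -7/8y to the remainder.
  leading term 1: no divisor's leading term divides it; move 5/2 to the remainder.
  remainder -1/8y^3 + 1/16y^2 - 7/8y + 5/2 ≠ 0; add g_3 = -1/8y^3 + 1/16y^2 - 7/8y + 5/2 to the basis.

The other S-polynomials (S(f_1,g_3), S(f_2,g_3)) all reduce to 0 modulo the current basis, so we have a Gröbner basis.
Inter-reduce: drop elements whose leading term is divisible by another's, tail-reduce, and make monic.
Reduced Gröbner basis: {x + 1/8y^2 - 1/8y + 3/4, y^3 - 1/2y^2 + 7y - 20}.

Buchberger on the second generating set:
h_1 = 16x + 2y^2 - 2y + 12, LT = x.
h_2 = -16xy - 72x - 8y^2 - y - 101, LT = xy.

S(h_1,h_2): lcm = xy. S = -9/2x + 1/8y^3 - 5/8y^2 + 11/16y - 101/16.
  leading term x: subtract (-9/32)·h_1 from -9/2x + 1/8y^3 - 5/8y^2 + 11/16y - 101/16 → 1/8y^3 - 1/16y^2 + 1/8y - 47/16
  leading term y^3: no divisor's leading term divides it; move 1/8y^3 to the remainder.
  leading term y^2: no divisor's leading term divides it; move -1/16y^2 to the remainder.
  leading term y: no divisor's leading term divides it; move 1/8y to the remainder.
  leading term 1: no divisor's leading term divides it; move -47/16 to the remainder.
  remainder 1/8y^3 - 1/16y^2 + 1/8y - 47/16 ≠ 0; add k_3 = 1/8y^3 - 1/16y^2 + 1/8y - 47/16 to the basis.

The other S-polynomials (S(h_1,k_3), S(h_2,k_3)) all reduce to 0 modulo the current basis, so we have a Gröbner basis.
Inter-reduce: drop elements whose leading term is divisible by another's, tail-reduce, and make monic.
Reduced Gröbner basis: {x + 1/8y^2 - 1/8y + 3/4, y^3 - 1/2y^2 + y - 47/2}.

Since the reduced bases disagree, the two ideals are not the same.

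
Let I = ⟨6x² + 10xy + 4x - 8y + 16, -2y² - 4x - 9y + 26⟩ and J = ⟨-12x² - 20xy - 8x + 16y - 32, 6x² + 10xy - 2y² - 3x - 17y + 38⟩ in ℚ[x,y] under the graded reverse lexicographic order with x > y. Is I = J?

No, the ideals differ.

Two ideals are equal iff their reduced Gröbner bases coincide (the reduced basis is unique for a fixed ordering).
Buchberger on the first generating set:
f_1 = 6x² + 10xy + 4x - 8y + 16, LT = x².
f_2 = -2y² - 4x - 9y + 26, LT = y².

The S-polynomials (S(f_1,f_2)) all reduce to 0 modulo the current basis, so we have a Gröbner basis.
Inter-reduce: drop elements whose leading term is divisible by another's, tail-reduce, and make monic.
Reduced Gröbner basis: {x² + 5/3xy + ⅔x - 4/3y + 8/3, y² + 2x + 9/2y - 13}.

Buchberger on the second generating set:
h_1 = -12x² - 20xy - 8x + 16y - 32, LT = x².
h_2 = 6x² + 10xy - 2y² - 3x - 17y + 38, LT = x².

S(h_1,h_2): lcm = x². S = ⅓y² + 7/6x + 3/2y - 11/3.
  reduce S modulo (h_1, h_2):
  remainder ⅓y² + 7/6x + 3/2y - 11/3 ≠ 0; add k_3 = ⅓y² + 7/6x + 3/2y - 11/3 to the basis.

The other S-polynomials (S(h_1,k_3), S(h_2,k_3)) all reduce to 0 modulo the current basis, so we have a Gröbner basis.
Inter-reduce: drop elements whose leading term is divisible by another's, tail-reduce, and make monic.
Reduced Gröbner basis: {x² + 5/3xy + ⅔x - 4/3y + 8/3, y² + 7/2x + 9/2y - 11}.

These differ, so the ideals are not equal.
The choice of monomial ordering does not affect the verdict — as long as both bases are computed under the same ordering, their equality decides ideal equality.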